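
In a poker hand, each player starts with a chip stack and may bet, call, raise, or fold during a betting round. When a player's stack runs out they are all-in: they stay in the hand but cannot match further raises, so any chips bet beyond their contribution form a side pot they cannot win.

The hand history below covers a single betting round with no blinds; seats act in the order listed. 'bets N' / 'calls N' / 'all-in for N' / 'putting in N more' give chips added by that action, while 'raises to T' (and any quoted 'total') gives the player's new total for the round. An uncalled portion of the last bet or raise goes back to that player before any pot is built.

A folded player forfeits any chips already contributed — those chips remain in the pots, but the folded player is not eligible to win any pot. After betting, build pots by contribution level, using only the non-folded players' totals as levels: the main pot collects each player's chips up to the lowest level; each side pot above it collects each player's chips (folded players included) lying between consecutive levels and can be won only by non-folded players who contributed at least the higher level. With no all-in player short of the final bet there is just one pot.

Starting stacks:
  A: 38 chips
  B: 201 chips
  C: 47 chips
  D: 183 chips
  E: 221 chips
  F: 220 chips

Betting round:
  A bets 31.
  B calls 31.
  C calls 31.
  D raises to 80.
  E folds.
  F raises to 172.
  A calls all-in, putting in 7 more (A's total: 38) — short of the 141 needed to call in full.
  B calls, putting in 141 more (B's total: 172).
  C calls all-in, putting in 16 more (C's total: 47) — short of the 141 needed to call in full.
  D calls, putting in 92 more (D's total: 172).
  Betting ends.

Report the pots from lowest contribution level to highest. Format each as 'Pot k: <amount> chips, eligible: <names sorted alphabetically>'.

Pot 1: 190 chips, eligible: A, B, C, D, F
Pot 2: 36 chips, eligible: B, C, D, F
Pot 3: 375 chips, eligible: B, D, F

Derivation:
Contributions: A=38, B=172, C=47, D=172, F=172
Folded: E
Pot levels (distinct totals of non-folded players): 38, 47, 172
Layer 1-38: 38 each from A, B, C, D, F = 38*5 = 190 chips; eligible A, B, C, D, F
Layer 39-47: 9 each from B, C, D, F = 9*4 = 36 chips; eligible B, C, D, F
Layer 48-172: 125 each from B, D, F = 125*3 = 375 chips; eligible B, D, F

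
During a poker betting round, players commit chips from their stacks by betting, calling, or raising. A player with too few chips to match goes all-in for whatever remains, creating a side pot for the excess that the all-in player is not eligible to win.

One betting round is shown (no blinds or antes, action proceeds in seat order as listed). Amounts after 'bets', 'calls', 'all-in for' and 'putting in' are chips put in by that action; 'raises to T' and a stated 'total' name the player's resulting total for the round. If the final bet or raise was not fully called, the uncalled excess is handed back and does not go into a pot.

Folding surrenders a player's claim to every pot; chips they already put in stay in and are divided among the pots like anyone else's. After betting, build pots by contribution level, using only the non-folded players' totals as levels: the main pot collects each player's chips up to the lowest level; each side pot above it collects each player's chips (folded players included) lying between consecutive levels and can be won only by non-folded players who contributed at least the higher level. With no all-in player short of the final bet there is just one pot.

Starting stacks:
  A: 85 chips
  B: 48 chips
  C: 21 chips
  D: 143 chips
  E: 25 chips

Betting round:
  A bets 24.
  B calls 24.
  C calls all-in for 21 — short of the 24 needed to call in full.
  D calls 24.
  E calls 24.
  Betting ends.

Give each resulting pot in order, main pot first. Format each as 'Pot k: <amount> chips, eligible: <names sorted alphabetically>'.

Contributions: A=24, B=24, C=21, D=24, E=24
Pot levels (distinct totals of non-folded players): 21, 24
Layer 1-21: 21 each from A, B, C, D, E = 21*5 = 105 chips; eligible A, B, C, D, E
Layer 22-24: 3 each from A, B, D, E = 3*4 = 12 chips; eligible A, B, D, E

Pot 1: 105 chips, eligible: A, B, C, D, E
Pot 2: 12 chips, eligible: A, B, D, E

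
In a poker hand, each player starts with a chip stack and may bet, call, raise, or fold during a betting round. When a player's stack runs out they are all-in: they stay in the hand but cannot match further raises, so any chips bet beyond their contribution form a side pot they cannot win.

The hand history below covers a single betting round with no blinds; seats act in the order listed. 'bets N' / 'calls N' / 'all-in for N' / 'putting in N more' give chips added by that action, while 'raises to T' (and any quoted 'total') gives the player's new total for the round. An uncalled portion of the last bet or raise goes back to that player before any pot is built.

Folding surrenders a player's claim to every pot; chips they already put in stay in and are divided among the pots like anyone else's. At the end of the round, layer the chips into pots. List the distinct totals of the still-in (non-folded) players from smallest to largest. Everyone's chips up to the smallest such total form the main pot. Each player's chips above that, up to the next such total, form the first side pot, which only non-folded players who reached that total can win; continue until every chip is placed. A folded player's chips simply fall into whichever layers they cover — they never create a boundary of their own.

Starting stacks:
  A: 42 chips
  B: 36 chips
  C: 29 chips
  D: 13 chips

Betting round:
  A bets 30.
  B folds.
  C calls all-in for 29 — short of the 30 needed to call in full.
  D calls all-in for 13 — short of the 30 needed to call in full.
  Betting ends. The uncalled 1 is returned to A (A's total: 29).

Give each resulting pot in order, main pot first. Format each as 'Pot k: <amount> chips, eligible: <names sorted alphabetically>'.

Contributions (after 1 returned to A): A=29, C=29, D=13
Folded: B
Pot levels (distinct totals of non-folded players): 13, 29
Layer 1-13: 13 each from A, C, D = 13*3 = 39 chips; eligible A, C, D
Layer 14-29: 16 each from A, C = 16*2 = 32 chips; eligible A, C

Pot 1: 39 chips, eligible: A, C, D
Pot 2: 32 chips, eligible: A, C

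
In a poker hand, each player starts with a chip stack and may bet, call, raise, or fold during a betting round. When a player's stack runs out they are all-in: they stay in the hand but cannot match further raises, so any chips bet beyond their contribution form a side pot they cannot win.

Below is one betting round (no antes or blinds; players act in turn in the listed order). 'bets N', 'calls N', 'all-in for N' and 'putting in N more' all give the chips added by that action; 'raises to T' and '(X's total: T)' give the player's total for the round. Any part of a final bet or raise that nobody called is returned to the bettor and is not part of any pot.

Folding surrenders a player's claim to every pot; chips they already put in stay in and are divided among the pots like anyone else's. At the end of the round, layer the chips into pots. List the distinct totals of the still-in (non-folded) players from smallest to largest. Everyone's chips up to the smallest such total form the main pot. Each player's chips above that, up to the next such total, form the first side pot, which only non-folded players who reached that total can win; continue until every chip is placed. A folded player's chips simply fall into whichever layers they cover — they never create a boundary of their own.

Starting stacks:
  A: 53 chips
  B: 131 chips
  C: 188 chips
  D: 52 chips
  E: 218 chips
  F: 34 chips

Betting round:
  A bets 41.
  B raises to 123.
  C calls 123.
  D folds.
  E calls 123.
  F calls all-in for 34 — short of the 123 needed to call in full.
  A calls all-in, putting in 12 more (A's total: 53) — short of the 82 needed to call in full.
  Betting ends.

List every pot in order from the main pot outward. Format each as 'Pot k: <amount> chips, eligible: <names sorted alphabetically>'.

Pot 1: 170 chips, eligible: A, B, C, E, F
Pot 2: 76 chips, eligible: A, B, C, E
Pot 3: 210 chips, eligible: B, C, E

Derivation:
Contributions: A=53, B=123, C=123, E=123, F=34
Folded: D
Pot levels (distinct totals of non-folded players): 34, 53, 123
Layer 1-34: 34 each from A, B, C, E, F = 34*5 = 170 chips; eligible A, B, C, E, F
Layer 35-53: 19 each from A, B, C, E = 19*4 = 76 chips; eligible A, B, C, E
Layer 54-123: 70 each from B, C, E = 70*3 = 210 chips; eligible B, C, E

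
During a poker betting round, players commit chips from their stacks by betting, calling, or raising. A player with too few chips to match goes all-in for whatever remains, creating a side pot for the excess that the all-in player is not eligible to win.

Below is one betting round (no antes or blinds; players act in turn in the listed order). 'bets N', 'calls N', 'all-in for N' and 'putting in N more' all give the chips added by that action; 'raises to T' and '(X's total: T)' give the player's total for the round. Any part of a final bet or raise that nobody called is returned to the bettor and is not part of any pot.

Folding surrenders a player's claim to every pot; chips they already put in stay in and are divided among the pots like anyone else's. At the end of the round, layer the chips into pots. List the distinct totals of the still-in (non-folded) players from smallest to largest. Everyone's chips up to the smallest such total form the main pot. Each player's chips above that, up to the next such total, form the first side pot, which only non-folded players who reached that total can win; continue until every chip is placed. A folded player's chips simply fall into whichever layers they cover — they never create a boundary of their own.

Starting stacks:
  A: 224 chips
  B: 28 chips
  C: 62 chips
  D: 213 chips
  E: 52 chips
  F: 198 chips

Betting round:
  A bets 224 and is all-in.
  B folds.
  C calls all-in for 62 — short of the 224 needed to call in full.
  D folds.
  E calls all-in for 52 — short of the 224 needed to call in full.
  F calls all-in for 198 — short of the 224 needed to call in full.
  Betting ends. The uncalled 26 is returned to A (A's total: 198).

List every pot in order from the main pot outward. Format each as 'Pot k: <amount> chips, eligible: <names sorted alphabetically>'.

Contributions (after 26 returned to A): A=198, C=62, E=52, F=198
Folded: B, D
Pot levels (distinct totals of non-folded players): 52, 62, 198
Layer 1-52: 52 each from A, C, E, F = 52*4 = 208 chips; eligible A, C, E, F
Layer 53-62: 10 each from A, C, F = 10*3 = 30 chips; eligible A, C, F
Layer 63-198: 136 each from A, F = 136*2 = 272 chips; eligible A, F

Pot 1: 208 chips, eligible: A, C, E, F
Pot 2: 30 chips, eligible: A, C, F
Pot 3: 272 chips, eligible: A, F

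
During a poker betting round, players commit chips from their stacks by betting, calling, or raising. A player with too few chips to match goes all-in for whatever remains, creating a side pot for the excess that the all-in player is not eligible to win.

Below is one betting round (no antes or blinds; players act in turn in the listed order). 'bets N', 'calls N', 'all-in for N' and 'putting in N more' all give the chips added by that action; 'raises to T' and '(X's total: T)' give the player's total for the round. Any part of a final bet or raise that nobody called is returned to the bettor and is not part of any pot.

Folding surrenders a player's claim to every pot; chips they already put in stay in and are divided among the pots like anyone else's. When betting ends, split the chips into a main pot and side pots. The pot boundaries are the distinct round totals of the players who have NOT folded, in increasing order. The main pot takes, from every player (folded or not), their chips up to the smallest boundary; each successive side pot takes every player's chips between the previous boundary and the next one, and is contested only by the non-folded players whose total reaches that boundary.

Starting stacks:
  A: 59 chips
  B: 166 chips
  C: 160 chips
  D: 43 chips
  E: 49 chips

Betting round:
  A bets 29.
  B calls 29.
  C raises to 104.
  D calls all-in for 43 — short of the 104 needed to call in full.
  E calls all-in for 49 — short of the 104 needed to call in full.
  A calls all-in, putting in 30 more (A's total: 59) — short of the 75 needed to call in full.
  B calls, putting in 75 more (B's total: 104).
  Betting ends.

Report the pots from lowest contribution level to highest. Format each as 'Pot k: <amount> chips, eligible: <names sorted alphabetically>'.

Contributions: A=59, B=104, C=104, D=43, E=49
Pot levels (distinct totals of non-folded players): 43, 49, 59, 104
Layer 1-43: 43 each from A, B, C, D, E = 43*5 = 215 chips; eligible A, B, C, D, E
Layer 44-49: 6 each from A, B, C, E = 6*4 = 24 chips; eligible A, B, C, E
Layer 50-59: 10 each from A, B, C = 10*3 = 30 chips; eligible A, B, C
Layer 60-104: 45 each from B, C = 45*2 = 90 chips; eligible B, C

Pot 1: 215 chips, eligible: A, B, C, D, E
Pot 2: 24 chips, eligible: A, B, C, E
Pot 3: 30 chips, eligible: A, B, C
Pot 4: 90 chips, eligible: B, C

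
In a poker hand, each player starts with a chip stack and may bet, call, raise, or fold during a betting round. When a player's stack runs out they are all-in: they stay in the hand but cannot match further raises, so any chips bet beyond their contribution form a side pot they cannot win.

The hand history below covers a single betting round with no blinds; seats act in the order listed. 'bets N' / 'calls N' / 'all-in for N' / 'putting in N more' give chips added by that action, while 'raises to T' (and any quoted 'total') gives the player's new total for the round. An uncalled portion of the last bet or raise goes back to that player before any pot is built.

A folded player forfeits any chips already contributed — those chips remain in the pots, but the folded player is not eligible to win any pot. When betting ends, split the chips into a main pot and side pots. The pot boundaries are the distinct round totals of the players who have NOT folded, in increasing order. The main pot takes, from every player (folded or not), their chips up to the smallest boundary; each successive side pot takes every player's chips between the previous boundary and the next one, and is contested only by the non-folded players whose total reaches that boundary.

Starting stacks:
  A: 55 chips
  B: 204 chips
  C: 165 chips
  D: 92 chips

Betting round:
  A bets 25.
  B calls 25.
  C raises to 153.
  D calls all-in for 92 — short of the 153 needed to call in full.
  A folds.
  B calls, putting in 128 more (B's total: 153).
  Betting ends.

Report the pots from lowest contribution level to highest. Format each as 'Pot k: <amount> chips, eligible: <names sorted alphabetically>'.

Pot 1: 301 chips, eligible: B, C, D
Pot 2: 122 chips, eligible: B, C

Derivation:
Contributions: A=25, B=153, C=153, D=92
Folded: A
Pot levels (distinct totals of non-folded players): 92, 153
Layer 1-92: A 25 + B 92 + C 92 + D 92 = 301 chips; eligible B, C, D
Layer 93-153: 61 each from B, C = 61*2 = 122 chips; eligible B, C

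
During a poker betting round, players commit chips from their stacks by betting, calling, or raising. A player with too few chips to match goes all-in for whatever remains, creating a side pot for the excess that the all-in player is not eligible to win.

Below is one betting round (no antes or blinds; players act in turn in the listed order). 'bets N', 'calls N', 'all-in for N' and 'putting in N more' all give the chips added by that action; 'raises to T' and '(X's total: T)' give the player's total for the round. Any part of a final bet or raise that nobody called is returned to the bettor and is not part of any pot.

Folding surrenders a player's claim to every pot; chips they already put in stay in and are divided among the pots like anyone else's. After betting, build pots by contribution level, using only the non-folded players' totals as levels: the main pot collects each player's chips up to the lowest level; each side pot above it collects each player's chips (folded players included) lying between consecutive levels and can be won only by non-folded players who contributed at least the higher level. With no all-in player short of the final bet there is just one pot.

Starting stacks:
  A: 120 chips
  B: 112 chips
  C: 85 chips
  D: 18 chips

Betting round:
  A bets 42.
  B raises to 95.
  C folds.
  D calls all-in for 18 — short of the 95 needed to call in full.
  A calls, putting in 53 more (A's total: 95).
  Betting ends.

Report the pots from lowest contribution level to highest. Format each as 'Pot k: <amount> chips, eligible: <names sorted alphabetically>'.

Pot 1: 54 chips, eligible: A, B, D
Pot 2: 154 chips, eligible: A, B

Derivation:
Contributions: A=95, B=95, D=18
Folded: C
Pot levels (distinct totals of non-folded players): 18, 95
Layer 1-18: 18 each from A, B, D = 18*3 = 54 chips; eligible A, B, D
Layer 19-95: 77 each from A, B = 77*2 = 154 chips; eligible A, B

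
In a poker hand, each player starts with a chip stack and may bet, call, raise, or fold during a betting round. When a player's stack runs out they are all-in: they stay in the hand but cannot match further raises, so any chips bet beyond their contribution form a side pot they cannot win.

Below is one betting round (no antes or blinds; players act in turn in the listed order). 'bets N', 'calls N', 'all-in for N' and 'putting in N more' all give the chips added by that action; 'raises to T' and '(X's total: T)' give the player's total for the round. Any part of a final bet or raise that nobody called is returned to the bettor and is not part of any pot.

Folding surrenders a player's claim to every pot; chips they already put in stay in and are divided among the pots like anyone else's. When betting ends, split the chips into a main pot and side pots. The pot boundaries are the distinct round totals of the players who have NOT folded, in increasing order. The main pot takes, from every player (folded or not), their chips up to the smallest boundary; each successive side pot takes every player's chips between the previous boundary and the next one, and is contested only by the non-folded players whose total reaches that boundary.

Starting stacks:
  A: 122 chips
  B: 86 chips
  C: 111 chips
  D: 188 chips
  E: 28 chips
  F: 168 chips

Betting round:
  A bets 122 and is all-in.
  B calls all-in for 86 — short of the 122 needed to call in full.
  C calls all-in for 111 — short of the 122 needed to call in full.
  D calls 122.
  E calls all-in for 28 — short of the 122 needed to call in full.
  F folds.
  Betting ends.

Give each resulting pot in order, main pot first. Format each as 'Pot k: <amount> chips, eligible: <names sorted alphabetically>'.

Contributions: A=122, B=86, C=111, D=122, E=28
Folded: F
Pot levels (distinct totals of non-folded players): 28, 86, 111, 122
Layer 1-28: 28 each from A, B, C, D, E = 28*5 = 140 chips; eligible A, B, C, D, E
Layer 29-86: 58 each from A, B, C, D = 58*4 = 232 chips; eligible A, B, C, D
Layer 87-111: 25 each from A, C, D = 25*3 = 75 chips; eligible A, C, D
Layer 112-122: 11 each from A, D = 11*2 = 22 chips; eligible A, D

Pot 1: 140 chips, eligible: A, B, C, D, E
Pot 2: 232 chips, eligible: A, B, C, D
Pot 3: 75 chips, eligible: A, C, D
Pot 4: 22 chips, eligible: A, D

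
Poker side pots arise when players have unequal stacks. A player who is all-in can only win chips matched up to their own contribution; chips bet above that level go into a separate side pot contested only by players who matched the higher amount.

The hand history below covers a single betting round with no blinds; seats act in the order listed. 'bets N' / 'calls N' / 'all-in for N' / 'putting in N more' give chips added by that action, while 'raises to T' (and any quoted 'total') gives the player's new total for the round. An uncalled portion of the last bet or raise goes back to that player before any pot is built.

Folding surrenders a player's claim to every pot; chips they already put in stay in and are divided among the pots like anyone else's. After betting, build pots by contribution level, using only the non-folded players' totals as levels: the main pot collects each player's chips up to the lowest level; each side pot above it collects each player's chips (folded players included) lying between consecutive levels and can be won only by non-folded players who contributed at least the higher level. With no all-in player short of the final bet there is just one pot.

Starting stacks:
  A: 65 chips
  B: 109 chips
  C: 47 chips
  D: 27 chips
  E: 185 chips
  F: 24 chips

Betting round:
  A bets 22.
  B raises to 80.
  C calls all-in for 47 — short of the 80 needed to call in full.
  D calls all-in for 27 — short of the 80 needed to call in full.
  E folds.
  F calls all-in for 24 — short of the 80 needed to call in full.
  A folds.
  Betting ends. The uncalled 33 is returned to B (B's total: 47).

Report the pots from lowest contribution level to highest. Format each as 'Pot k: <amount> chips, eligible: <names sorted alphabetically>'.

Pot 1: 118 chips, eligible: B, C, D, F
Pot 2: 9 chips, eligible: B, C, D
Pot 3: 40 chips, eligible: B, C

Derivation:
Contributions (after 33 returned to B): A=22, B=47, C=47, D=27, F=24
Folded: A, E
Pot levels (distinct totals of non-folded players): 24, 27, 47
Layer 1-24: A 22 + B 24 + C 24 + D 24 + F 24 = 118 chips; eligible B, C, D, F
Layer 25-27: 3 each from B, C, D = 3*3 = 9 chips; eligible B, C, D
Layer 28-47: 20 each from B, C = 20*2 = 40 chips; eligible B, C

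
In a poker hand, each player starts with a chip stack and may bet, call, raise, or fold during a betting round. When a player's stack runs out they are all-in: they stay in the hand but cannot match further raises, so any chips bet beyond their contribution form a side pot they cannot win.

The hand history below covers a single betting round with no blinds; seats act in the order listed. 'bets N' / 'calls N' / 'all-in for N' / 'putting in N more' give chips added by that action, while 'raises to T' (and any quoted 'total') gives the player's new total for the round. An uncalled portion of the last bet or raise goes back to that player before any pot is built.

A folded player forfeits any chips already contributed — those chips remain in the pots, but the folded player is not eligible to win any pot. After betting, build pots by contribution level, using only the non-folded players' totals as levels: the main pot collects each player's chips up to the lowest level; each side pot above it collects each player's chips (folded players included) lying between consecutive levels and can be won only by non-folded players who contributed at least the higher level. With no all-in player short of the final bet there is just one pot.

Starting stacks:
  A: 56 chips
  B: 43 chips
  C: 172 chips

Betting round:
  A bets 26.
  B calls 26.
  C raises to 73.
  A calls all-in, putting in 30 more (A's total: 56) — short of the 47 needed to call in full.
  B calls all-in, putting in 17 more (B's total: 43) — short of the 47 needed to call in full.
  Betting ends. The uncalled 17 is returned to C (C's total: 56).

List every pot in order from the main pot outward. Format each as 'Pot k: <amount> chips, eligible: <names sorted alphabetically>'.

Contributions (after 17 returned to C): A=56, B=43, C=56
Pot levels (distinct totals of non-folded players): 43, 56
Layer 1-43: 43 each from A, B, C = 43*3 = 129 chips; eligible A, B, C
Layer 44-56: 13 each from A, C = 13*2 = 26 chips; eligible A, C

Pot 1: 129 chips, eligible: A, B, C
Pot 2: 26 chips, eligible: A, C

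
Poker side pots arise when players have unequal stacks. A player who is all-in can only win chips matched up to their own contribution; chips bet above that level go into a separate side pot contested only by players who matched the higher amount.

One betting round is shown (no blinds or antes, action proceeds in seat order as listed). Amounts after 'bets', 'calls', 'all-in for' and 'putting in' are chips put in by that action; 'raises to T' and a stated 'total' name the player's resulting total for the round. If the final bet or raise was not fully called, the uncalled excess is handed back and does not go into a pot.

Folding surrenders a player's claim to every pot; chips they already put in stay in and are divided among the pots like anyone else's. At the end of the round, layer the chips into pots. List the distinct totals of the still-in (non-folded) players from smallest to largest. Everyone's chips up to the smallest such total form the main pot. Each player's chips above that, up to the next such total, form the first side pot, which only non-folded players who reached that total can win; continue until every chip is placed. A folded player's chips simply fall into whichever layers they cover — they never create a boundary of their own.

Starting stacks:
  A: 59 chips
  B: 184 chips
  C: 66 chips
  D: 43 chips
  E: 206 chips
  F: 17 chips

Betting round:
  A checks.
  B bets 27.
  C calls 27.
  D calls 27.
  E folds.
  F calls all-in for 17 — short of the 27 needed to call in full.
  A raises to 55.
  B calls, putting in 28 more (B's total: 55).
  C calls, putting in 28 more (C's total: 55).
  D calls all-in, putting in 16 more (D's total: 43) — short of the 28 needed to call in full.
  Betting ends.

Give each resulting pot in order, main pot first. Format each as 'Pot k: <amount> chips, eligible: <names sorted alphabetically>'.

Contributions: A=55, B=55, C=55, D=43, F=17
Folded: E
Pot levels (distinct totals of non-folded players): 17, 43, 55
Layer 1-17: 17 each from A, B, C, D, F = 17*5 = 85 chips; eligible A, B, C, D, F
Layer 18-43: 26 each from A, B, C, D = 26*4 = 104 chips; eligible A, B, C, D
Layer 44-55: 12 each from A, B, C = 12*3 = 36 chips; eligible A, B, C

Pot 1: 85 chips, eligible: A, B, C, D, F
Pot 2: 104 chips, eligible: A, B, C, D
Pot 3: 36 chips, eligible: A, B, C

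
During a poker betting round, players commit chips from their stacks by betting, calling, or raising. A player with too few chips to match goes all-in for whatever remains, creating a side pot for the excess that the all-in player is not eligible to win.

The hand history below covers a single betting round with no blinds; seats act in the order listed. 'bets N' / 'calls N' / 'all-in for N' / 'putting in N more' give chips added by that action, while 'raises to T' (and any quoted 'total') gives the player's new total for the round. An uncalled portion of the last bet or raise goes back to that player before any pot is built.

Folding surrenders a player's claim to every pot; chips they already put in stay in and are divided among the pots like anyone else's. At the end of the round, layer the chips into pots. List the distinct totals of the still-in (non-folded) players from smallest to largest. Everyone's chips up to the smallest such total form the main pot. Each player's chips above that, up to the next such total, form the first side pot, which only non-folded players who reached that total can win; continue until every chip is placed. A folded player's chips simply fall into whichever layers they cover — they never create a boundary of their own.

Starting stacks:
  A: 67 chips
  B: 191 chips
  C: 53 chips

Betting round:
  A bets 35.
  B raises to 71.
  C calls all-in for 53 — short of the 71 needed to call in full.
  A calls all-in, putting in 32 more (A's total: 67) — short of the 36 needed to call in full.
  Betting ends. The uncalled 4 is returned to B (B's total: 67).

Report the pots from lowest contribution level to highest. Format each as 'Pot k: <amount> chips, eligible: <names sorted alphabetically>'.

Contributions (after 4 returned to B): A=67, B=67, C=53
Pot levels (distinct totals of non-folded players): 53, 67
Layer 1-53: 53 each from A, B, C = 53*3 = 159 chips; eligible A, B, C
Layer 54-67: 14 each from A, B = 14*2 = 28 chips; eligible A, B

Pot 1: 159 chips, eligible: A, B, C
Pot 2: 28 chips, eligible: A, B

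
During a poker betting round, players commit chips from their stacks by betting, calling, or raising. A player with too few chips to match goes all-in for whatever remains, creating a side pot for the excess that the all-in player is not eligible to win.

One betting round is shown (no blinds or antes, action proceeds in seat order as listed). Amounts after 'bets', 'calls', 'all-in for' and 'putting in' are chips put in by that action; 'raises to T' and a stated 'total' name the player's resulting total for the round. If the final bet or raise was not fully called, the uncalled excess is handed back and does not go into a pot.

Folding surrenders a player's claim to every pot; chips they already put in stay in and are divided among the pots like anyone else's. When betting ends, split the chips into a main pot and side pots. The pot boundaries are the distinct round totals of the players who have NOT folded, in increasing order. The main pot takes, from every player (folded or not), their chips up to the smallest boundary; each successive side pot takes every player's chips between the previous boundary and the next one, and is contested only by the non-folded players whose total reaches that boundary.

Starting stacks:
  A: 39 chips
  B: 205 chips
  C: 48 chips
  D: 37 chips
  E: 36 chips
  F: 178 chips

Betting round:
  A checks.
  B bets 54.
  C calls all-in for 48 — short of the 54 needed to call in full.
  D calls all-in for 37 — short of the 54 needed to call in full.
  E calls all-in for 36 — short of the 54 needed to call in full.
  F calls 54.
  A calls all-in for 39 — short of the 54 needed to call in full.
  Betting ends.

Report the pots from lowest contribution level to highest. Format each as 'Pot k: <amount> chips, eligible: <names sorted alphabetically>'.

Contributions: A=39, B=54, C=48, D=37, E=36, F=54
Pot levels (distinct totals of non-folded players): 36, 37, 39, 48, 54
Layer 1-36: 36 each from A, B, C, D, E, F = 36*6 = 216 chips; eligible A, B, C, D, E, F
Layer 37-37: 1 each from A, B, C, D, F = 1*5 = 5 chips; eligible A, B, C, D, F
Layer 38-39: 2 each from A, B, C, F = 2*4 = 8 chips; eligible A, B, C, F
Layer 40-48: 9 each from B, C, F = 9*3 = 27 chips; eligible B, C, F
Layer 49-54: 6 each from B, F = 6*2 = 12 chips; eligible B, F

Pot 1: 216 chips, eligible: A, B, C, D, E, F
Pot 2: 5 chips, eligible: A, B, C, D, F
Pot 3: 8 chips, eligible: A, B, C, F
Pot 4: 27 chips, eligible: B, C, F
Pot 5: 12 chips, eligible: B, F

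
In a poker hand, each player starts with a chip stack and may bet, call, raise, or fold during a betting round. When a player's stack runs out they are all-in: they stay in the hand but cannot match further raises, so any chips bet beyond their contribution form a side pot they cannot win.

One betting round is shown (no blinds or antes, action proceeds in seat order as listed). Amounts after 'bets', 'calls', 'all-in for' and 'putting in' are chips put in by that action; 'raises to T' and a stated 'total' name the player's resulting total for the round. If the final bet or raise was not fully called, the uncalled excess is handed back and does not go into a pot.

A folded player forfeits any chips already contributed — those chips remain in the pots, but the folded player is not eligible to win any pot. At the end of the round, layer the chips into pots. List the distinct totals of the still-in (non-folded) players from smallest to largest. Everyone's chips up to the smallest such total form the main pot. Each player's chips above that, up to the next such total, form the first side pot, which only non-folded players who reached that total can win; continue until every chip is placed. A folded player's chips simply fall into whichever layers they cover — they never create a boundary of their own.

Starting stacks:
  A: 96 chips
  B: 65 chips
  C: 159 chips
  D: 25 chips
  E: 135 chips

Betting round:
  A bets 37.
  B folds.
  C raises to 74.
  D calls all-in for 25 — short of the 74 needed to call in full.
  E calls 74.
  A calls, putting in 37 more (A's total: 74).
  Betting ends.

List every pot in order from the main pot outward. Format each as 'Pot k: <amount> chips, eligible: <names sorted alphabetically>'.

Pot 1: 100 chips, eligible: A, C, D, E
Pot 2: 147 chips, eligible: A, C, E

Derivation:
Contributions: A=74, C=74, D=25, E=74
Folded: B
Pot levels (distinct totals of non-folded players): 25, 74
Layer 1-25: 25 each from A, C, D, E = 25*4 = 100 chips; eligible A, C, D, E
Layer 26-74: 49 each from A, C, E = 49*3 = 147 chips; eligible A, C, E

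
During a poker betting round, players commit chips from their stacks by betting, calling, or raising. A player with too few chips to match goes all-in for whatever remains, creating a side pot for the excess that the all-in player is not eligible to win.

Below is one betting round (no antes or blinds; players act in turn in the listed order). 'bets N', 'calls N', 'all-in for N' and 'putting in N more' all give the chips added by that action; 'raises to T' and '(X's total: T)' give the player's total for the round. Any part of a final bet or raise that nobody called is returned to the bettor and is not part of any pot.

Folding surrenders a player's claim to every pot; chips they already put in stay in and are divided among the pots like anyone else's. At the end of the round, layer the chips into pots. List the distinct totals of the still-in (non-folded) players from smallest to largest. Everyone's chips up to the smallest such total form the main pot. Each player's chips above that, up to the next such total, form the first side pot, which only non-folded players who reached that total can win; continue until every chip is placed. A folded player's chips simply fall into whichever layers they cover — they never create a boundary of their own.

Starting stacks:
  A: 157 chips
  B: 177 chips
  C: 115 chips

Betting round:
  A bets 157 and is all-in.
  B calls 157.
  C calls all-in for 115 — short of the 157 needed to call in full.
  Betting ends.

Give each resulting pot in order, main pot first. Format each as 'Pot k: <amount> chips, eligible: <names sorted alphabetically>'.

Contributions: A=157, B=157, C=115
Pot levels (distinct totals of non-folded players): 115, 157
Layer 1-115: 115 each from A, B, C = 115*3 = 345 chips; eligible A, B, C
Layer 116-157: 42 each from A, B = 42*2 = 84 chips; eligible A, B

Pot 1: 345 chips, eligible: A, B, C
Pot 2: 84 chips, eligible: A, B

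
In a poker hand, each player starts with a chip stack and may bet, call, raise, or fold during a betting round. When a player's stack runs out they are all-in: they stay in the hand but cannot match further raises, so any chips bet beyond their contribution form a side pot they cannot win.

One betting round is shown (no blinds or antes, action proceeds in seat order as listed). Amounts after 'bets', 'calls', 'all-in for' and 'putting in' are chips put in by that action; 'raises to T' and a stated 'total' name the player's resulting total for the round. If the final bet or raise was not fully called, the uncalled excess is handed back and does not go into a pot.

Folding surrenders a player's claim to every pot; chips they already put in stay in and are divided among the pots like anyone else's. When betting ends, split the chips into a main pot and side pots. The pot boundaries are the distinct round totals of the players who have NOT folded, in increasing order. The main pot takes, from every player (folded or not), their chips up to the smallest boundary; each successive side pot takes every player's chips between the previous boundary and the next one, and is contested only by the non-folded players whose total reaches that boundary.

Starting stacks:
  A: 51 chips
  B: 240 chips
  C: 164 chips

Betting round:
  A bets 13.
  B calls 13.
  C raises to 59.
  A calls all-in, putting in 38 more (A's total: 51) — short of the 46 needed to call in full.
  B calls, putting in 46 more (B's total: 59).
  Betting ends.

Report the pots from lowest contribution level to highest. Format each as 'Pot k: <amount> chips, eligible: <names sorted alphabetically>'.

Pot 1: 153 chips, eligible: A, B, C
Pot 2: 16 chips, eligible: B, C

Derivation:
Contributions: A=51, B=59, C=59
Pot levels (distinct totals of non-folded players): 51, 59
Layer 1-51: 51 each from A, B, C = 51*3 = 153 chips; eligible A, B, C
Layer 52-59: 8 each from B, C = 8*2 = 16 chips; eligible B, C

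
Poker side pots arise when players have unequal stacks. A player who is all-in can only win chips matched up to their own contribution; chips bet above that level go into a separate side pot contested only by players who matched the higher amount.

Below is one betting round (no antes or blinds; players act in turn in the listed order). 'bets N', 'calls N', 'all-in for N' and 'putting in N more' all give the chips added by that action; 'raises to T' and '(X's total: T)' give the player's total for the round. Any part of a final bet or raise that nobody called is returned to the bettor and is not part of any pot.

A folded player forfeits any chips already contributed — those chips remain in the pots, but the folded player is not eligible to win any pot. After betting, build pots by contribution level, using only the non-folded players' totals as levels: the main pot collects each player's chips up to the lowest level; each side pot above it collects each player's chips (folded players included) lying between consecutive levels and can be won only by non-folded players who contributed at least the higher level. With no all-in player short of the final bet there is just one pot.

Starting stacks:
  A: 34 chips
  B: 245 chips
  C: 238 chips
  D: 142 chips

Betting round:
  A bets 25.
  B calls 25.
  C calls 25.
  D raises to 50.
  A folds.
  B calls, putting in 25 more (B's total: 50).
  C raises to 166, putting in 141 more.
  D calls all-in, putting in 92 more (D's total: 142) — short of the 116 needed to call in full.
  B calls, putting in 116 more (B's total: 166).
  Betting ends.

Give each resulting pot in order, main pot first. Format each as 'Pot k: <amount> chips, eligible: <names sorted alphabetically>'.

Pot 1: 451 chips, eligible: B, C, D
Pot 2: 48 chips, eligible: B, C

Derivation:
Contributions: A=25, B=166, C=166, D=142
Folded: A
Pot levels (distinct totals of non-folded players): 142, 166
Layer 1-142: A 25 + B 142 + C 142 + D 142 = 451 chips; eligible B, C, D
Layer 143-166: 24 each from B, C = 24*2 = 48 chips; eligible B, C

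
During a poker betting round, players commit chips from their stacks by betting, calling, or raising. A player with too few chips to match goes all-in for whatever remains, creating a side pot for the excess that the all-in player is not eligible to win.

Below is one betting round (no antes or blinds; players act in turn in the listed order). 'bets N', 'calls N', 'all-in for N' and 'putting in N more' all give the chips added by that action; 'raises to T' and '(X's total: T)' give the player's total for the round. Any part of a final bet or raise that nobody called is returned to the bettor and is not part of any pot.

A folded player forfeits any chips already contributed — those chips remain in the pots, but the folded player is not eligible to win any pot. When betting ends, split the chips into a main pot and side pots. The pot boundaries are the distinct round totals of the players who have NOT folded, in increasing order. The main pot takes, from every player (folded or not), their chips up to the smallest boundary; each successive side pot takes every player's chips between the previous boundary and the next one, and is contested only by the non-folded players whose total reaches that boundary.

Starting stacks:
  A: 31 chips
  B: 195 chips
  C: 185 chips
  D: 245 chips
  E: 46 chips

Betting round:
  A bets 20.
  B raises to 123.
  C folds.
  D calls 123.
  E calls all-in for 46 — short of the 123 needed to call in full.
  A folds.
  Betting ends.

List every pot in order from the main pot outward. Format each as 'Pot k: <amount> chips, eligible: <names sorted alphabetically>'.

Contributions: A=20, B=123, D=123, E=46
Folded: A, C
Pot levels (distinct totals of non-folded players): 46, 123
Layer 1-46: A 20 + B 46 + D 46 + E 46 = 158 chips; eligible B, D, E
Layer 47-123: 77 each from B, D = 77*2 = 154 chips; eligible B, D

Pot 1: 158 chips, eligible: B, D, E
Pot 2: 154 chips, eligible: B, D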